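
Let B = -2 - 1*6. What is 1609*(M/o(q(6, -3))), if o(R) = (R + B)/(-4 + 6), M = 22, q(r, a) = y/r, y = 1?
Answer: -424776/47 ≈ -9037.8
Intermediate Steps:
q(r, a) = 1/r
B = -8 (B = -2 - 6 = -8)
o(R) = -4 + R/2 (o(R) = (R - 8)/(-4 + 6) = (-8 + R)/2 = (-8 + R)*(½) = -4 + R/2)
1609*(M/o(q(6, -3))) = 1609*(22/(-4 + (½)/6)) = 1609*(22/(-4 + (½)*(⅙))) = 1609*(22/(-4 + 1/12)) = 1609*(22/(-47/12)) = 1609*(22*(-12/47)) = 1609*(-264/47) = -424776/47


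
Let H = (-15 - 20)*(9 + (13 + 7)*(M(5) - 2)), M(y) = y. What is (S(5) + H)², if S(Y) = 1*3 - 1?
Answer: 5822569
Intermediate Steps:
S(Y) = 2 (S(Y) = 3 - 1 = 2)
H = -2415 (H = (-15 - 20)*(9 + (13 + 7)*(5 - 2)) = -35*(9 + 20*3) = -35*(9 + 60) = -35*69 = -2415)
(S(5) + H)² = (2 - 2415)² = (-2413)² = 5822569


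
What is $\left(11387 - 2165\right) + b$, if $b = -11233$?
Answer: $-2011$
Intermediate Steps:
$\left(11387 - 2165\right) + b = \left(11387 - 2165\right) - 11233 = 9222 - 11233 = -2011$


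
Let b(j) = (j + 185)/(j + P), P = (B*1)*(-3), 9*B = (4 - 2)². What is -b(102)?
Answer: -861/302 ≈ -2.8510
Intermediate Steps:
B = 4/9 (B = (4 - 2)²/9 = (⅑)*2² = (⅑)*4 = 4/9 ≈ 0.44444)
P = -4/3 (P = ((4/9)*1)*(-3) = (4/9)*(-3) = -4/3 ≈ -1.3333)
b(j) = (185 + j)/(-4/3 + j) (b(j) = (j + 185)/(j - 4/3) = (185 + j)/(-4/3 + j))
-b(102) = -3*(185 + 102)/(-4 + 3*102) = -3*287/(-4 + 306) = -3*287/302 = -1*861/302 = -861/302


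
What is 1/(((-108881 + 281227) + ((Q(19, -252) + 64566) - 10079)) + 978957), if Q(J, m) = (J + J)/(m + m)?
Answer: 252/303859061 ≈ 8.2933e-7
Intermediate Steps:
Q(J, m) = J/m (Q(J, m) = (2*J)/((2*m)) = (2*J)*(1/(2*m)) = J/m)
1/(((-108881 + 281227) + ((Q(19, -252) + 64566) - 10079)) + 978957) = 1/(((-108881 + 281227) + ((19/(-252) + 64566) - 10079)) + 978957) = 1/((172346 + ((19*(-1/252) + 64566) - 10079)) + 978957) = 1/((172346 + ((-19/252 + 64566) - 10079)) + 978957) = 1/((172346 + (16270613/252 - 10079)) + 978957) = 1/((172346 + 13730705/252) + 978957) = 1/(57161897/252 + 978957) = 1/(303859061/252) = 252/303859061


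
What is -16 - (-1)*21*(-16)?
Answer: -352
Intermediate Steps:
-16 - (-1)*21*(-16) = -16 - 1*(-21)*(-16) = -16 + 21*(-16) = -16 - 336 = -352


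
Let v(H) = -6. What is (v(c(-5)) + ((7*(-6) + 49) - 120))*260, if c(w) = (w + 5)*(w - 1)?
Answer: -30940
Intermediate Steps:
c(w) = (-1 + w)*(5 + w) (c(w) = (5 + w)*(-1 + w) = (-1 + w)*(5 + w))
(v(c(-5)) + ((7*(-6) + 49) - 120))*260 = (-6 + ((7*(-6) + 49) - 120))*260 = (-6 + ((-42 + 49) - 120))*260 = (-6 + (7 - 120))*260 = (-6 - 113)*260 = -119*260 = -30940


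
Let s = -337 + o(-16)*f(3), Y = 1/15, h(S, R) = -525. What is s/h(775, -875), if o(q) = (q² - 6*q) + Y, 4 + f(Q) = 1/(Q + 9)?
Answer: 308867/94500 ≈ 3.2684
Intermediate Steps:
f(Q) = -4 + 1/(9 + Q) (f(Q) = -4 + 1/(Q + 9) = -4 + 1/(9 + Q))
Y = 1/15 ≈ 0.066667
o(q) = 1/15 + q² - 6*q (o(q) = (q² - 6*q) + 1/15 = 1/15 + q² - 6*q)
s = -308867/180 (s = -337 + (1/15 + (-16)² - 6*(-16))*((-35 - 4*3)/(9 + 3)) = -337 + (1/15 + 256 + 96)*((-35 - 12)/12) = -337 + 5281*((1/12)*(-47))/15 = -337 + (5281/15)*(-47/12) = -337 - 248207/180 = -308867/180 ≈ -1715.9)
s/h(775, -875) = -308867/180/(-525) = -308867/180*(-1/525) = 308867/94500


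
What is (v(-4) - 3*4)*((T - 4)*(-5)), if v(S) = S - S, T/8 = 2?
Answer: 720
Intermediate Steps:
T = 16 (T = 8*2 = 16)
v(S) = 0
(v(-4) - 3*4)*((T - 4)*(-5)) = (0 - 3*4)*((16 - 4)*(-5)) = (0 - 12)*(12*(-5)) = -12*(-60) = 720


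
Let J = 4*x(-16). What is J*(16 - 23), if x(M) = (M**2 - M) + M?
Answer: -7168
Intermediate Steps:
x(M) = M**2
J = 1024 (J = 4*(-16)**2 = 4*256 = 1024)
J*(16 - 23) = 1024*(16 - 23) = 1024*(-7) = -7168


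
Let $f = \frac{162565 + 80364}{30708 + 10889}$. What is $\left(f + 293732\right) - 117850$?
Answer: $\frac{7316406483}{41597} \approx 1.7589 \cdot 10^{5}$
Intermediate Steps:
$f = \frac{242929}{41597} \approx 5.8401$
$\left(f + 293732\right) - 117850 = \left(\frac{242929}{41597} + 293732\right) - 117850 = \frac{12218612933}{41597} - 117850 = \frac{7316406483}{41597}$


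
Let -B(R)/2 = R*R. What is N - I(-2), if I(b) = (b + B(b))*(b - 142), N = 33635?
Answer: 32195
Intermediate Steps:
B(R) = -2*R² (B(R) = -2*R*R = -2*R²)
I(b) = (-142 + b)*(b - 2*b²) (I(b) = (b - 2*b²)*(b - 142) = (b - 2*b²)*(-142 + b) = (-142 + b)*(b - 2*b²))
N - I(-2) = 33635 - (-2)*(-142 - 2*(-2)² + 285*(-2)) = 33635 - (-2)*(-142 - 2*4 - 570) = 33635 - (-2)*(-142 - 8 - 570) = 33635 - (-2)*(-720) = 33635 - 1*1440 = 33635 - 1440 = 32195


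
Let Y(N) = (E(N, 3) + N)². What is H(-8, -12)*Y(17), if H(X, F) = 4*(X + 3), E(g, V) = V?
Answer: -8000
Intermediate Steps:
Y(N) = (3 + N)²
H(X, F) = 12 + 4*X (H(X, F) = 4*(3 + X) = 12 + 4*X)
H(-8, -12)*Y(17) = (12 + 4*(-8))*(3 + 17)² = (12 - 32)*20² = -20*400 = -8000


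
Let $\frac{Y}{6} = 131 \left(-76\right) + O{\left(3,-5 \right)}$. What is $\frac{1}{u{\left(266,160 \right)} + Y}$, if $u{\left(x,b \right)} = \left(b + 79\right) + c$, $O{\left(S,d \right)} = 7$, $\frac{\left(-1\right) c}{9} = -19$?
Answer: $- \frac{1}{59284} \approx -1.6868 \cdot 10^{-5}$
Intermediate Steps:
$c = 171$ ($c = \left(-9\right) \left(-19\right) = 171$)
$u{\left(x,b \right)} = 250 + b$ ($u{\left(x,b \right)} = \left(b + 79\right) + 171 = \left(79 + b\right) + 171 = 250 + b$)
$Y = -59694$ ($Y = 6 \left(131 \left(-76\right) + 7\right) = 6 \left(-9956 + 7\right) = 6 \left(-9949\right) = -59694$)
$\frac{1}{u{\left(266,160 \right)} + Y} = \frac{1}{\left(250 + 160\right) - 59694} = \frac{1}{410 - 59694} = \frac{1}{-59284} = - \frac{1}{59284}$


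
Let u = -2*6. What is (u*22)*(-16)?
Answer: 4224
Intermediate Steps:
u = -12
(u*22)*(-16) = -12*22*(-16) = -264*(-16) = 4224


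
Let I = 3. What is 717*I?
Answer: 2151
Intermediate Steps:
717*I = 717*3 = 2151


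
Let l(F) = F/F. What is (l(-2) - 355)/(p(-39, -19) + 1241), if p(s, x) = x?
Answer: -177/611 ≈ -0.28969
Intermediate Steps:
l(F) = 1
(l(-2) - 355)/(p(-39, -19) + 1241) = (1 - 355)/(-19 + 1241) = -354/1222 = -354*1/1222 = -177/611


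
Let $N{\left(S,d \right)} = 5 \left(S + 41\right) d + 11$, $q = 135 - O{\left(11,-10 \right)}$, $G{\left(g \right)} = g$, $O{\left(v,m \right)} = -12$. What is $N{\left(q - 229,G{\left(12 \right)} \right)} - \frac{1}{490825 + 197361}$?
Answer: $- \frac{1685367515}{688186} \approx -2449.0$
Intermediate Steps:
$q = 147$ ($q = 135 - -12 = 135 + 12 = 147$)
$N{\left(S,d \right)} = 11 + d \left(205 + 5 S\right)$ ($N{\left(S,d \right)} = 5 \left(41 + S\right) d + 11 = \left(205 + 5 S\right) d + 11 = d \left(205 + 5 S\right) + 11 = 11 + d \left(205 + 5 S\right)$)
$N{\left(q - 229,G{\left(12 \right)} \right)} - \frac{1}{490825 + 197361} = \left(11 + 205 \cdot 12 + 5 \left(147 - 229\right) 12\right) - \frac{1}{490825 + 197361} = \left(11 + 2460 + 5 \left(147 - 229\right) 12\right) - \frac{1}{688186} = \left(11 + 2460 + 5 \left(-82\right) 12\right) - \frac{1}{688186} = \left(11 + 2460 - 4920\right) - \frac{1}{688186} = -2449 - \frac{1}{688186} = - \frac{1685367515}{688186}$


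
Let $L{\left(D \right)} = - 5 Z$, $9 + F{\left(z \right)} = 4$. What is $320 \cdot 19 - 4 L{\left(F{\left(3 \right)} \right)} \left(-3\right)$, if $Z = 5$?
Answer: $-1824000$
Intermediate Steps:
$F{\left(z \right)} = -5$ ($F{\left(z \right)} = -9 + 4 = -5$)
$L{\left(D \right)} = -25$ ($L{\left(D \right)} = \left(-5\right) 5 = -25$)
$320 \cdot 19 - 4 L{\left(F{\left(3 \right)} \right)} \left(-3\right) = 320 \cdot 19 \left(-4\right) \left(-25\right) \left(-3\right) = 320 \cdot 19 \cdot 100 \left(-3\right) = 320 \cdot 19 \left(-300\right) = 320 \left(-5700\right) = -1824000$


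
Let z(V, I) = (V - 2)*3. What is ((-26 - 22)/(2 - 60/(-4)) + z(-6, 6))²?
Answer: 207936/289 ≈ 719.50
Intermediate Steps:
z(V, I) = -6 + 3*V (z(V, I) = (-2 + V)*3 = -6 + 3*V)
((-26 - 22)/(2 - 60/(-4)) + z(-6, 6))² = ((-26 - 22)/(2 - 60/(-4)) + (-6 + 3*(-6)))² = (-48/(2 - 60*(-¼)) + (-6 - 18))² = (-48/(2 + 15) - 24)² = (-48/17 - 24)² = (-456/17)² = 207936/289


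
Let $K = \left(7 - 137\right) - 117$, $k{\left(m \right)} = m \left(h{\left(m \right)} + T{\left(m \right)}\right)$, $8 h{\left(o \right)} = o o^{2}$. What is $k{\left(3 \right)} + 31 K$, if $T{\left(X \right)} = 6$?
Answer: $- \frac{61031}{8} \approx -7628.9$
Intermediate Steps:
$h{\left(o \right)} = \frac{o^{3}}{8}$ ($h{\left(o \right)} = \frac{o o^{2}}{8} = \frac{o^{3}}{8}$)
$k{\left(m \right)} = m \left(6 + \frac{m^{3}}{8}\right)$ ($k{\left(m \right)} = m \left(\frac{m^{3}}{8} + 6\right) = m \left(6 + \frac{m^{3}}{8}\right)$)
$K = -247$ ($K = -130 - 117 = -247$)
$k{\left(3 \right)} + 31 K = \frac{1}{8} \cdot 3 \left(48 + 3^{3}\right) + 31 \left(-247\right) = \frac{1}{8} \cdot 3 \left(48 + 27\right) - 7657 = \frac{1}{8} \cdot 3 \cdot 75 - 7657 = \frac{225}{8} - 7657 = - \frac{61031}{8}$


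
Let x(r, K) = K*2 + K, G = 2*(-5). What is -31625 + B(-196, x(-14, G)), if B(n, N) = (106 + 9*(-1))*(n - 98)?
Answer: -60143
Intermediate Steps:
G = -10
x(r, K) = 3*K (x(r, K) = 2*K + K = 3*K)
B(n, N) = -9506 + 97*n (B(n, N) = (106 - 9)*(-98 + n) = 97*(-98 + n) = -9506 + 97*n)
-31625 + B(-196, x(-14, G)) = -31625 + (-9506 + 97*(-196)) = -31625 + (-9506 - 19012) = -31625 - 28518 = -60143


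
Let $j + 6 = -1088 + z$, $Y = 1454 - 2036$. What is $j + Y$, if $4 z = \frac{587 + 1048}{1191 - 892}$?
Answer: $- \frac{2002861}{1196} \approx -1674.6$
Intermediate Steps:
$z = \frac{1635}{1196}$ ($z = \frac{\left(587 + 1048\right) \frac{1}{1191 - 892}}{4} = \frac{1635 \cdot \frac{1}{299}}{4} = \frac{1}{4} \cdot \frac{1635}{299} = \frac{1635}{1196} \approx 1.3671$)
$Y = -582$
$j = - \frac{1306789}{1196}$ ($j = -6 + \left(-1088 + \frac{1635}{1196}\right) = -6 - \frac{1299613}{1196} = - \frac{1306789}{1196} \approx -1092.6$)
$j + Y = - \frac{1306789}{1196} - 582 = - \frac{2002861}{1196}$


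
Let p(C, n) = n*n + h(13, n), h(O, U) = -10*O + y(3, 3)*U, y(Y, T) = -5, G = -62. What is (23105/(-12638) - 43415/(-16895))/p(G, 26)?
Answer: 31663959/17764781632 ≈ 0.0017824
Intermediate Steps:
h(O, U) = -10*O - 5*U
p(C, n) = -130 + n² - 5*n (p(C, n) = n*n + (-10*13 - 5*n) = n² + (-130 - 5*n) = -130 + n² - 5*n)
(23105/(-12638) - 43415/(-16895))/p(G, 26) = (23105/(-12638) - 43415/(-16895))/(-130 + 26² - 5*26) = (23105*(-1/12638) - 43415*(-1/16895))/(-130 + 676 - 130) = (-23105/12638 + 8683/3379)/416 = (31663959/42703802)*(1/416) = 31663959/17764781632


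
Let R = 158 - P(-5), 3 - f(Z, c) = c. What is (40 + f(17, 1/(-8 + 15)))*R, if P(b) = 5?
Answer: 45900/7 ≈ 6557.1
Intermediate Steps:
f(Z, c) = 3 - c
R = 153 (R = 158 - 1*5 = 158 - 5 = 153)
(40 + f(17, 1/(-8 + 15)))*R = (40 + (3 - 1/(-8 + 15)))*153 = (40 + (3 - 1/7))*153 = (40 + 20/7)*153 = (300/7)*153 = 45900/7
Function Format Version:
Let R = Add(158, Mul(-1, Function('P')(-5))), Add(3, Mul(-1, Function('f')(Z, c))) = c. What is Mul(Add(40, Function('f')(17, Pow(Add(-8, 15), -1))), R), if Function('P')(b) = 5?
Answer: Rational(45900, 7) ≈ 6557.1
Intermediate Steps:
Function('f')(Z, c) = Add(3, Mul(-1, c))
R = 153 (R = Add(158, Mul(-1, 5)) = Add(158, -5) = 153)
Mul(Add(40, Function('f')(17, Pow(Add(-8, 15), -1))), R) = Mul(Add(40, Add(3, Mul(-1, Pow(Add(-8, 15), -1)))), 153) = Mul(Add(40, Add(3, Mul(-1, Pow(7, -1)))), 153) = Mul(Add(40, Add(3, Mul(-1, Rational(1, 7)))), 153) = Mul(Add(40, Add(3, Rational(-1, 7))), 153) = Mul(Add(40, Rational(20, 7)), 153) = Mul(Rational(300, 7), 153) = Rational(45900, 7)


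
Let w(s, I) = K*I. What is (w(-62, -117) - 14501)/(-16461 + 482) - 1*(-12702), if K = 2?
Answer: 202979993/15979 ≈ 12703.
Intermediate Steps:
w(s, I) = 2*I
(w(-62, -117) - 14501)/(-16461 + 482) - 1*(-12702) = (2*(-117) - 14501)/(-16461 + 482) - 1*(-12702) = (-234 - 14501)/(-15979) + 12702 = -14735*(-1/15979) + 12702 = 14735/15979 + 12702 = 202979993/15979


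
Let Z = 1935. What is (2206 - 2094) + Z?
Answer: 2047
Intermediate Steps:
(2206 - 2094) + Z = (2206 - 2094) + 1935 = 112 + 1935 = 2047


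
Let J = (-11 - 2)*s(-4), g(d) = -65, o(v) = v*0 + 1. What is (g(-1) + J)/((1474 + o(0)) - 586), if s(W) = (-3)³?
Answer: 286/889 ≈ 0.32171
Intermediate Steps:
o(v) = 1 (o(v) = 0 + 1 = 1)
s(W) = -27
J = 351 (J = (-11 - 2)*(-27) = -13*(-27) = 351)
(g(-1) + J)/((1474 + o(0)) - 586) = (-65 + 351)/((1474 + 1) - 586) = 286/(1475 - 586) = 286/889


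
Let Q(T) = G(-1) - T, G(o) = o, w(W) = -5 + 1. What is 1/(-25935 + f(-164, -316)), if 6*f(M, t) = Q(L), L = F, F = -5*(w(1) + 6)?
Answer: -2/51867 ≈ -3.8560e-5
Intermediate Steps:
w(W) = -4
F = -10 (F = -5*(-4 + 6) = -5*2 = -10)
L = -10
Q(T) = -1 - T
f(M, t) = 3/2 (f(M, t) = (-1 - 1*(-10))/6 = (-1 + 10)/6 = (1/6)*9 = 3/2)
1/(-25935 + f(-164, -316)) = 1/(-25935 + 3/2) = 1/(-51867/2) = -2/51867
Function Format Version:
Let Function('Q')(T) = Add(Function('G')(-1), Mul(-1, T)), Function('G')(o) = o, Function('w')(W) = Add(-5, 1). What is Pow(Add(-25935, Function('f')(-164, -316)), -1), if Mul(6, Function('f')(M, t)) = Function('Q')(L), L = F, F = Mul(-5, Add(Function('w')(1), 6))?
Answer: Rational(-2, 51867) ≈ -3.8560e-5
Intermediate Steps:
Function('w')(W) = -4
F = -10 (F = Mul(-5, Add(-4, 6)) = Mul(-5, 2) = -10)
L = -10
Function('Q')(T) = Add(-1, Mul(-1, T))
Function('f')(M, t) = Rational(3, 2) (Function('f')(M, t) = Mul(Rational(1, 6), Add(-1, Mul(-1, -10))) = Mul(Rational(1, 6), Add(-1, 10)) = Mul(Rational(1, 6), 9) = Rational(3, 2))
Pow(Add(-25935, Function('f')(-164, -316)), -1) = Pow(Add(-25935, Rational(3, 2)), -1) = Pow(Rational(-51867, 2), -1) = Rational(-2, 51867)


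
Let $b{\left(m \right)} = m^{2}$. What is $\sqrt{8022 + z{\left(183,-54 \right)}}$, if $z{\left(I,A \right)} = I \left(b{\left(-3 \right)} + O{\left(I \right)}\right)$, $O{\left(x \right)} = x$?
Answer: $\sqrt{43158} \approx 207.75$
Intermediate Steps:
$z{\left(I,A \right)} = I \left(9 + I\right)$ ($z{\left(I,A \right)} = I \left(\left(-3\right)^{2} + I\right) = I \left(9 + I\right)$)
$\sqrt{8022 + z{\left(183,-54 \right)}} = \sqrt{8022 + 183 \left(9 + 183\right)} = \sqrt{8022 + 183 \cdot 192} = \sqrt{8022 + 35136} = \sqrt{43158}$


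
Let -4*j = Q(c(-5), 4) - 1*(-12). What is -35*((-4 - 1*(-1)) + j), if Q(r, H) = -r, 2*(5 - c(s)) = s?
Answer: 1155/8 ≈ 144.38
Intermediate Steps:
c(s) = 5 - s/2
j = -9/8 (j = -(-(5 - ½*(-5)) - 1*(-12))/4 = -(-(5 + 5/2) + 12)/4 = -(-1*15/2 + 12)/4 = -(-15/2 + 12)/4 = -¼*9/2 = -9/8 ≈ -1.1250)
-35*((-4 - 1*(-1)) + j) = -35*((-4 - 1*(-1)) - 9/8) = -35*((-4 + 1) - 9/8) = -35*(-3 - 9/8) = -35*(-33/8) = 1155/8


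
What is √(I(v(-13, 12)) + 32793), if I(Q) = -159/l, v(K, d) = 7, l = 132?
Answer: √15871229/22 ≈ 181.08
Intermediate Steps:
I(Q) = -53/44 (I(Q) = -159/132 = -159*1/132 = -53/44)
√(I(v(-13, 12)) + 32793) = √(-53/44 + 32793) = √(1442839/44) = √15871229/22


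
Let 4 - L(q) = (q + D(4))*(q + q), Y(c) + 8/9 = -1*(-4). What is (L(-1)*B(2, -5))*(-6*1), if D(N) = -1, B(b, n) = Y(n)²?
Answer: 0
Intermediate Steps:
Y(c) = 28/9 (Y(c) = -8/9 - 1*(-4) = -8/9 + 4 = 28/9)
B(b, n) = 784/81 (B(b, n) = (28/9)² = 784/81)
L(q) = 4 - 2*q*(-1 + q) (L(q) = 4 - (q - 1)*(q + q) = 4 - (-1 + q)*2*q = 4 - 2*q*(-1 + q))
(L(-1)*B(2, -5))*(-6*1) = ((4 - 2*(-1)² + 2*(-1))*(784/81))*(-6*1) = ((4 - 2*1 - 2)*(784/81))*(-6) = ((4 - 2 - 2)*(784/81))*(-6) = (0*(784/81))*(-6) = 0*(-6) = 0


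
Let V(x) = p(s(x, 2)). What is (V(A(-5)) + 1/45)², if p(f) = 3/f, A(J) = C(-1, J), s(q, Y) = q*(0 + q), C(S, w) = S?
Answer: 18496/2025 ≈ 9.1338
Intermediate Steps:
s(q, Y) = q² (s(q, Y) = q*q = q²)
A(J) = -1
V(x) = 3/x² (V(x) = 3/(x²) = 3/x²)
(V(A(-5)) + 1/45)² = (3/(-1)² + 1/45)² = (3*1 + 1/45)² = (3 + 1/45)² = (136/45)² = 18496/2025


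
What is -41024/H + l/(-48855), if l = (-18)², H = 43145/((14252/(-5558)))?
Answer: 27130052804/11157547241 ≈ 2.4315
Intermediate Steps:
H = -17128565/1018 (H = 43145/((14252*(-1/5558))) = 43145/(-1018/397) = 43145*(-397/1018) = -17128565/1018 ≈ -16826.)
l = 324
-41024/H + l/(-48855) = -41024/(-17128565/1018) + 324/(-48855) = -41024*(-1018/17128565) + 324*(-1/48855) = 41762432/17128565 - 108/16285 = 27130052804/11157547241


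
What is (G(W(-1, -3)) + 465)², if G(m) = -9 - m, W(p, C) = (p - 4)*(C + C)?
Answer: 181476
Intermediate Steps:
W(p, C) = 2*C*(-4 + p) (W(p, C) = (-4 + p)*(2*C) = 2*C*(-4 + p))
(G(W(-1, -3)) + 465)² = ((-9 - 2*(-3)*(-4 - 1)) + 465)² = ((-9 - 2*(-3)*(-5)) + 465)² = ((-9 - 1*30) + 465)² = ((-9 - 30) + 465)² = (-39 + 465)² = 426² = 181476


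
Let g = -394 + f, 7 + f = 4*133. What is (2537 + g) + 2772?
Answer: 5440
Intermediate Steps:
f = 525 (f = -7 + 4*133 = -7 + 532 = 525)
g = 131 (g = -394 + 525 = 131)
(2537 + g) + 2772 = (2537 + 131) + 2772 = 2668 + 2772 = 5440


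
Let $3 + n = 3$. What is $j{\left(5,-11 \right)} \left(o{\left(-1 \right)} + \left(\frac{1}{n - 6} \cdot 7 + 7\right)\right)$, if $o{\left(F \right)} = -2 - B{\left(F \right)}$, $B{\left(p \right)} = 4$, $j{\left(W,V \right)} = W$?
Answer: $- \frac{5}{6} \approx -0.83333$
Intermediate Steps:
$n = 0$ ($n = -3 + 3 = 0$)
$o{\left(F \right)} = -6$ ($o{\left(F \right)} = -2 - 4 = -6$)
$j{\left(5,-11 \right)} \left(o{\left(-1 \right)} + \left(\frac{1}{n - 6} \cdot 7 + 7\right)\right) = 5 \left(-6 + \left(\frac{1}{0 - 6} \cdot 7 + 7\right)\right) = 5 \left(-6 + \left(\frac{1}{-6} \cdot 7 + 7\right)\right) = 5 \left(-6 + \left(\left(- \frac{1}{6}\right) 7 + 7\right)\right) = 5 \left(-6 + \left(- \frac{7}{6} + 7\right)\right) = 5 \left(-6 + \frac{35}{6}\right) = 5 \left(- \frac{1}{6}\right) = - \frac{5}{6}$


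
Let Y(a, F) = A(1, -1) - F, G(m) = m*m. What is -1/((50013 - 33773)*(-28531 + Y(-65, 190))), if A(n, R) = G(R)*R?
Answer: 1/466445280 ≈ 2.1439e-9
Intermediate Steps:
G(m) = m²
A(n, R) = R³ (A(n, R) = R²*R = R³)
Y(a, F) = -1 - F (Y(a, F) = (-1)³ - F = -1 - F)
-1/((50013 - 33773)*(-28531 + Y(-65, 190))) = -1/((50013 - 33773)*(-28531 + (-1 - 1*190))) = -1/(16240*(-28531 + (-1 - 190))) = -1/(16240*(-28531 - 191)) = -1/(16240*(-28722)) = -1/(-466445280) = -1*(-1/466445280) = 1/466445280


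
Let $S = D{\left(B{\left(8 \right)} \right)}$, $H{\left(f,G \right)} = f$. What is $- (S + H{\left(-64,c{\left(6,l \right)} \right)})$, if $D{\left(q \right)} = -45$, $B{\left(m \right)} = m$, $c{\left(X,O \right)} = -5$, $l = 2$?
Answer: $109$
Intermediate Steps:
$S = -45$
$- (S + H{\left(-64,c{\left(6,l \right)} \right)}) = - (-45 - 64) = \left(-1\right) \left(-109\right) = 109$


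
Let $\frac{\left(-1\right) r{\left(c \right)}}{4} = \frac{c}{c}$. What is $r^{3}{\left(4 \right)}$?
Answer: $-64$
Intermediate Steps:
$r{\left(c \right)} = -4$ ($r{\left(c \right)} = - 4 \frac{c}{c} = \left(-4\right) 1 = -4$)
$r^{3}{\left(4 \right)} = \left(-4\right)^{3} = -64$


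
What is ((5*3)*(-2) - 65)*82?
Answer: -7790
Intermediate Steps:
((5*3)*(-2) - 65)*82 = (15*(-2) - 65)*82 = (-30 - 65)*82 = -95*82 = -7790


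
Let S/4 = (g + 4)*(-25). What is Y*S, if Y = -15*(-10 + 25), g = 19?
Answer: 517500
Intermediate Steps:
Y = -225 (Y = -15*15 = -225)
S = -2300 (S = 4*((19 + 4)*(-25)) = 4*(23*(-25)) = 4*(-575) = -2300)
Y*S = -225*(-2300) = 517500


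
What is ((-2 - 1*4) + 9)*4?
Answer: 12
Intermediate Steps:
((-2 - 1*4) + 9)*4 = ((-2 - 4) + 9)*4 = (-6 + 9)*4 = 3*4 = 12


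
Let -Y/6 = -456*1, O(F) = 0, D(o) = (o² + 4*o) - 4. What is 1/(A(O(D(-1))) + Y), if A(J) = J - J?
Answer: 1/2736 ≈ 0.00036550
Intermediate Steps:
D(o) = -4 + o² + 4*o
A(J) = 0
Y = 2736 (Y = -(-2736) = -6*(-456) = 2736)
1/(A(O(D(-1))) + Y) = 1/(0 + 2736) = 1/2736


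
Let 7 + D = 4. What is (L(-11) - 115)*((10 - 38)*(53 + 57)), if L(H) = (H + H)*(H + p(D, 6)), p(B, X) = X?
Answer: 15400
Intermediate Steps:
D = -3 (D = -7 + 4 = -3)
L(H) = 2*H*(6 + H) (L(H) = (H + H)*(H + 6) = (2*H)*(6 + H) = 2*H*(6 + H))
(L(-11) - 115)*((10 - 38)*(53 + 57)) = (2*(-11)*(6 - 11) - 115)*((10 - 38)*(53 + 57)) = (2*(-11)*(-5) - 115)*(-28*110) = (110 - 115)*(-3080) = -5*(-3080) = 15400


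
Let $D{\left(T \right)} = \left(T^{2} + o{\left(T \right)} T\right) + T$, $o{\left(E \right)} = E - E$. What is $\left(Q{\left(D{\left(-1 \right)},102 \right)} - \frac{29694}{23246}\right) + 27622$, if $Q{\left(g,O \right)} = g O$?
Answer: $\frac{321035659}{11623} \approx 27621.0$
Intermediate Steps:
$o{\left(E \right)} = 0$
$D{\left(T \right)} = T + T^{2}$ ($D{\left(T \right)} = \left(T^{2} + 0 T\right) + T = \left(T^{2} + 0\right) + T = T^{2} + T = T + T^{2}$)
$Q{\left(g,O \right)} = O g$
$\left(Q{\left(D{\left(-1 \right)},102 \right)} - \frac{29694}{23246}\right) + 27622 = \left(102 \left(- (1 - 1)\right) - \frac{29694}{23246}\right) + 27622 = \left(102 \left(\left(-1\right) 0\right) - \frac{14847}{11623}\right) + 27622 = \left(102 \cdot 0 - \frac{14847}{11623}\right) + 27622 = \left(0 - \frac{14847}{11623}\right) + 27622 = - \frac{14847}{11623} + 27622 = \frac{321035659}{11623}$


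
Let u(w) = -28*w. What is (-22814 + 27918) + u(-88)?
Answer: 7568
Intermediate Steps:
(-22814 + 27918) + u(-88) = (-22814 + 27918) - 28*(-88) = 5104 + 2464 = 7568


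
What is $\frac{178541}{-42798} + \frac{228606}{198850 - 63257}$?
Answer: $- \frac{14425030225}{5803109214} \approx -2.4857$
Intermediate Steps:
$\frac{178541}{-42798} + \frac{228606}{198850 - 63257} = 178541 \left(- \frac{1}{42798}\right) + \frac{228606}{198850 - 63257} = - \frac{178541}{42798} + \frac{228606}{135593} = - \frac{14425030225}{5803109214}$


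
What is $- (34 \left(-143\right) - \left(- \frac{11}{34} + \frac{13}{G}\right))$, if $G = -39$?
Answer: $\frac{495857}{102} \approx 4861.3$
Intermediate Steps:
$- (34 \left(-143\right) - \left(- \frac{11}{34} + \frac{13}{G}\right)) = - (34 \left(-143\right) - \left(- \frac{11}{34} - \frac{1}{3}\right)) = - (-4862 - - \frac{67}{102}) = - (-4862 + \left(\frac{11}{34} + \frac{1}{3}\right)) = - (-4862 + \frac{67}{102}) = \left(-1\right) \left(- \frac{495857}{102}\right) = \frac{495857}{102}$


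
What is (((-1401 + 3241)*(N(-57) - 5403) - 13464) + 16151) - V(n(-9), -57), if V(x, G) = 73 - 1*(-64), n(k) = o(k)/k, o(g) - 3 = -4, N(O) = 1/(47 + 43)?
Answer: -89450546/9 ≈ -9.9389e+6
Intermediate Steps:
N(O) = 1/90
o(g) = -1 (o(g) = 3 - 4 = -1)
n(k) = -1/k
V(x, G) = 137 (V(x, G) = 73 + 64 = 137)
(((-1401 + 3241)*(N(-57) - 5403) - 13464) + 16151) - V(n(-9), -57) = (((-1401 + 3241)*(1/90 - 5403) - 13464) + 16151) - 1*137 = ((1840*(-486269/90) - 13464) + 16151) - 137 = ((-89473496/9 - 13464) + 16151) - 137 = (-89594672/9 + 16151) - 137 = -89449313/9 - 137 = -89450546/9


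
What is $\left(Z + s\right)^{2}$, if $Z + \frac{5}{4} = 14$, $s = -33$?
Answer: $\frac{6561}{16} \approx 410.06$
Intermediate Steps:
$Z = \frac{51}{4}$ ($Z = - \frac{5}{4} + 14 = \frac{51}{4} \approx 12.75$)
$\left(Z + s\right)^{2} = \left(\frac{51}{4} - 33\right)^{2} = \left(- \frac{81}{4}\right)^{2} = \frac{6561}{16}$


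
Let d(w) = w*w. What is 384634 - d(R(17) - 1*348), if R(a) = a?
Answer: 275073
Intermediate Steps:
d(w) = w**2
384634 - d(R(17) - 1*348) = 384634 - (17 - 1*348)**2 = 384634 - (17 - 348)**2 = 384634 - 1*(-331)**2 = 384634 - 1*109561 = 384634 - 109561 = 275073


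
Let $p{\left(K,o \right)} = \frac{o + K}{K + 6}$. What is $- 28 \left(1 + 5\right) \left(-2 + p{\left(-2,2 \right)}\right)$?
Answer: $336$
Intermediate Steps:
$p{\left(K,o \right)} = \frac{K + o}{6 + K}$
$- 28 \left(1 + 5\right) \left(-2 + p{\left(-2,2 \right)}\right) = - 28 \left(1 + 5\right) \left(-2 + \frac{-2 + 2}{6 - 2}\right) = - 28 \cdot 6 \left(-2 + \frac{1}{4} \cdot 0\right) = - 28 \cdot 6 \left(-2 + 0\right) = - 28 \cdot 6 \left(-2\right) = \left(-28\right) \left(-12\right) = 336$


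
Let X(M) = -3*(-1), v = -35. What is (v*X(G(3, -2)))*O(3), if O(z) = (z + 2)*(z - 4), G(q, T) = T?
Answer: 525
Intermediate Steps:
O(z) = (-4 + z)*(2 + z) (O(z) = (2 + z)*(-4 + z) = (-4 + z)*(2 + z))
X(M) = 3
(v*X(G(3, -2)))*O(3) = (-35*3)*(-8 + 3² - 2*3) = -105*(-8 + 9 - 6) = -105*(-5) = 525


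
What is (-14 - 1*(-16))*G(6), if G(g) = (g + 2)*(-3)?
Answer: -48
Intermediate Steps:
G(g) = -6 - 3*g (G(g) = (2 + g)*(-3) = -6 - 3*g)
(-14 - 1*(-16))*G(6) = (-14 - 1*(-16))*(-6 - 3*6) = (-14 + 16)*(-6 - 18) = 2*(-24) = -48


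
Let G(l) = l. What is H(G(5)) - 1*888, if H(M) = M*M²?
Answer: -763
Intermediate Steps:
H(M) = M³
H(G(5)) - 1*888 = 5³ - 1*888 = 125 - 888 = -763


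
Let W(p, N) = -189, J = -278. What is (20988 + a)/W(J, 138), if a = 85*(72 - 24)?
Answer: -8356/63 ≈ -132.64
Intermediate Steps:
a = 4080 (a = 85*48 = 4080)
(20988 + a)/W(J, 138) = (20988 + 4080)/(-189) = 25068*(-1/189) = -8356/63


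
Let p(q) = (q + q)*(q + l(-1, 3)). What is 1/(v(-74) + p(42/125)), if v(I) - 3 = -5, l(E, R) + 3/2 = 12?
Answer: 15625/82528 ≈ 0.18933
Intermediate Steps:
l(E, R) = 21/2 (l(E, R) = -3/2 + 12 = 21/2)
p(q) = 2*q*(21/2 + q) (p(q) = (q + q)*(q + 21/2) = (2*q)*(21/2 + q) = 2*q*(21/2 + q))
v(I) = -2 (v(I) = 3 - 5 = -2)
1/(v(-74) + p(42/125)) = 1/(-2 + (42/125)*(21 + 2*(42/125))) = 1/(-2 + (42*(1/125))*(21 + 2*(42*(1/125)))) = 1/(-2 + 42*(21 + 2*(42/125))/125) = 1/(-2 + 42*(21 + 84/125)/125) = 1/(-2 + (42/125)*(2709/125)) = 1/(-2 + 113778/15625) = 1/(82528/15625) = 15625/82528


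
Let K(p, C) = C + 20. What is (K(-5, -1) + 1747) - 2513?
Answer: -747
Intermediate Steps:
K(p, C) = 20 + C
(K(-5, -1) + 1747) - 2513 = ((20 - 1) + 1747) - 2513 = (19 + 1747) - 2513 = 1766 - 2513 = -747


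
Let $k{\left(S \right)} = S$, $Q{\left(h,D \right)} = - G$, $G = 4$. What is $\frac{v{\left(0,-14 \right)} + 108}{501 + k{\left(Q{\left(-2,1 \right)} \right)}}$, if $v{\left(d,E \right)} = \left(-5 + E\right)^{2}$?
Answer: $\frac{67}{71} \approx 0.94366$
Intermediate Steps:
$Q{\left(h,D \right)} = -4$ ($Q{\left(h,D \right)} = \left(-1\right) 4 = -4$)
$\frac{v{\left(0,-14 \right)} + 108}{501 + k{\left(Q{\left(-2,1 \right)} \right)}} = \frac{\left(-5 - 14\right)^{2} + 108}{501 - 4} = \frac{\left(-19\right)^{2} + 108}{497} = \left(361 + 108\right) \frac{1}{497} = 469 \cdot \frac{1}{497} = \frac{67}{71}$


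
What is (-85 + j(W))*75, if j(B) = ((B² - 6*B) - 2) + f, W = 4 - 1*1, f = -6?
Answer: -7650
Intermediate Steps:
W = 3 (W = 4 - 1 = 3)
j(B) = -8 + B² - 6*B (j(B) = ((B² - 6*B) - 2) - 6 = (-2 + B² - 6*B) - 6 = -8 + B² - 6*B)
(-85 + j(W))*75 = (-85 + (-8 + 3² - 6*3))*75 = (-85 + (-8 + 9 - 18))*75 = (-85 - 17)*75 = -102*75 = -7650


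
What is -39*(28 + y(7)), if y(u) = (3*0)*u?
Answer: -1092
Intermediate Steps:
y(u) = 0 (y(u) = 0*u = 0)
-39*(28 + y(7)) = -39*(28 + 0) = -39*28 = -1092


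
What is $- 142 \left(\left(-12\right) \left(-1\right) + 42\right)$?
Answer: $-7668$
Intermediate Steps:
$- 142 \left(\left(-12\right) \left(-1\right) + 42\right) = - 142 \left(12 + 42\right) = \left(-142\right) 54 = -7668$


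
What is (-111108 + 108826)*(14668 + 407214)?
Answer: -962734724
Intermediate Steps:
(-111108 + 108826)*(14668 + 407214) = -2282*421882 = -962734724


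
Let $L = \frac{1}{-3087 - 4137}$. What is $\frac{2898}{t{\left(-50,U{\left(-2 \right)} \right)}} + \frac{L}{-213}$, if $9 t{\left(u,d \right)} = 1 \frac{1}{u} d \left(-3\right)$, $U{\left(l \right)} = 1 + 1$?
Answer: $\frac{334439053201}{1538712} \approx 2.1735 \cdot 10^{5}$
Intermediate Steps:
$U{\left(l \right)} = 2$
$t{\left(u,d \right)} = - \frac{d}{3 u}$ ($t{\left(u,d \right)} = \frac{1 \frac{1}{u} d \left(-3\right)}{9} = \frac{\frac{d}{u} \left(-3\right)}{9} = \frac{\left(-3\right) d \frac{1}{u}}{9} = - \frac{d}{3 u}$)
$L = - \frac{1}{7224}$ ($L = \frac{1}{-7224} = - \frac{1}{7224} \approx -0.00013843$)
$\frac{2898}{t{\left(-50,U{\left(-2 \right)} \right)}} + \frac{L}{-213} = \frac{2898}{\left(- \frac{1}{3}\right) 2 \frac{1}{-50}} - \frac{1}{7224 \left(-213\right)} = \frac{2898}{\left(- \frac{1}{3}\right) 2 \left(- \frac{1}{50}\right)} - - \frac{1}{1538712} = 2898 \frac{1}{\frac{1}{75}} + \frac{1}{1538712} = 2898 \cdot 75 + \frac{1}{1538712} = 217350 + \frac{1}{1538712} = \frac{334439053201}{1538712}$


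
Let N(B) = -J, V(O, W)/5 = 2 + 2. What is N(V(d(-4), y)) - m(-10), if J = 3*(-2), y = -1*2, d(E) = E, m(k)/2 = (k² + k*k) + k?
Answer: -374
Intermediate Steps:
m(k) = 2*k + 4*k² (m(k) = 2*((k² + k*k) + k) = 2*((k² + k²) + k) = 2*(2*k² + k) = 2*(k + 2*k²) = 2*k + 4*k²)
y = -2
J = -6
V(O, W) = 20 (V(O, W) = 5*(2 + 2) = 5*4 = 20)
N(B) = 6 (N(B) = -1*(-6) = 6)
N(V(d(-4), y)) - m(-10) = 6 - 2*(-10)*(1 + 2*(-10)) = 6 - 2*(-10)*(1 - 20) = 6 - 2*(-10)*(-19) = 6 - 1*380 = 6 - 380 = -374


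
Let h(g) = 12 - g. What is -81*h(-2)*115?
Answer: -130410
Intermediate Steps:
-81*h(-2)*115 = -81*(12 - 1*(-2))*115 = -81*(12 + 2)*115 = -81*14*115 = -1134*115 = -130410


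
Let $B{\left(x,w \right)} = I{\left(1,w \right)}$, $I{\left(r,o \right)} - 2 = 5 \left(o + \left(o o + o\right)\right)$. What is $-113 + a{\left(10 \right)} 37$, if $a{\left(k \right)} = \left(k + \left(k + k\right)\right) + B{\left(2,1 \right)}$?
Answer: $1626$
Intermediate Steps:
$I{\left(r,o \right)} = 2 + 5 o^{2} + 10 o$ ($I{\left(r,o \right)} = 2 + 5 \left(o + \left(o o + o\right)\right) = 2 + 5 \left(o + \left(o^{2} + o\right)\right) = 2 + 5 \left(o + \left(o + o^{2}\right)\right) = 2 + 5 \left(o^{2} + 2 o\right) = 2 + \left(5 o^{2} + 10 o\right) = 2 + 5 o^{2} + 10 o$)
$B{\left(x,w \right)} = 2 + 5 w^{2} + 10 w$
$a{\left(k \right)} = 17 + 3 k$ ($a{\left(k \right)} = \left(k + \left(k + k\right)\right) + \left(2 + 5 \cdot 1^{2} + 10 \cdot 1\right) = \left(k + 2 k\right) + \left(2 + 5 \cdot 1 + 10\right) = 3 k + \left(2 + 5 + 10\right) = 3 k + 17 = 17 + 3 k$)
$-113 + a{\left(10 \right)} 37 = -113 + \left(17 + 3 \cdot 10\right) 37 = -113 + \left(17 + 30\right) 37 = -113 + 47 \cdot 37 = -113 + 1739 = 1626$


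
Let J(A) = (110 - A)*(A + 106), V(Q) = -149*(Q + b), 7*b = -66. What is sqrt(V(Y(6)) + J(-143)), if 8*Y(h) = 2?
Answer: I*sqrt(1566705)/14 ≈ 89.406*I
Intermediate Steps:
Y(h) = 1/4 (Y(h) = (1/8)*2 = 1/4)
b = -66/7 (b = (1/7)*(-66) = -66/7 ≈ -9.4286)
V(Q) = 9834/7 - 149*Q (V(Q) = -149*(Q - 66/7) = -149*(-66/7 + Q) = 9834/7 - 149*Q)
J(A) = (106 + A)*(110 - A) (J(A) = (110 - A)*(106 + A) = (106 + A)*(110 - A))
sqrt(V(Y(6)) + J(-143)) = sqrt((9834/7 - 149*1/4) + (11660 - 1*(-143)**2 + 4*(-143))) = sqrt((9834/7 - 149/4) + (11660 - 1*20449 - 572)) = sqrt(38293/28 + (11660 - 20449 - 572)) = sqrt(38293/28 - 9361) = sqrt(-223815/28) = I*sqrt(1566705)/14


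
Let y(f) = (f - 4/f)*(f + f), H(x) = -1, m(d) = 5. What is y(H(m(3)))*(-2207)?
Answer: 13242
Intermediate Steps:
y(f) = 2*f*(f - 4/f) (y(f) = (f - 4/f)*(2*f) = 2*f*(f - 4/f))
y(H(m(3)))*(-2207) = (-8 + 2*(-1)**2)*(-2207) = (-8 + 2*1)*(-2207) = (-8 + 2)*(-2207) = -6*(-2207) = 13242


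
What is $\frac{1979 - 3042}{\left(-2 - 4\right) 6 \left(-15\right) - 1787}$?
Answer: $\frac{1063}{1247} \approx 0.85245$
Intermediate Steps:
$\frac{1979 - 3042}{\left(-2 - 4\right) 6 \left(-15\right) - 1787} = - \frac{1063}{\left(-6\right) 6 \left(-15\right) - 1787} = - \frac{1063}{\left(-36\right) \left(-15\right) - 1787} = - \frac{1063}{540 - 1787} = - \frac{1063}{-1247} = \left(-1063\right) \left(- \frac{1}{1247}\right) = \frac{1063}{1247}$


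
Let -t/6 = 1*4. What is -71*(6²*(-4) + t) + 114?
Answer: 12042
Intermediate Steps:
t = -24 (t = -6*4 = -24)
-71*(6²*(-4) + t) + 114 = -71*(6²*(-4) - 24) + 114 = -71*(36*(-4) - 24) + 114 = -71*(-144 - 24) + 114 = -71*(-168) + 114 = 11928 + 114 = 12042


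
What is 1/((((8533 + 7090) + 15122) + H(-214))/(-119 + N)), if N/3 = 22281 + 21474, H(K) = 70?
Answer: 131146/30815 ≈ 4.2559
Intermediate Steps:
N = 131265 (N = 3*(22281 + 21474) = 3*43755 = 131265)
1/((((8533 + 7090) + 15122) + H(-214))/(-119 + N)) = 1/((((8533 + 7090) + 15122) + 70)/(-119 + 131265)) = 1/(((15623 + 15122) + 70)/131146) = 1/((30745 + 70)*(1/131146)) = 1/(30815*(1/131146)) = 1/(30815/131146) = 131146/30815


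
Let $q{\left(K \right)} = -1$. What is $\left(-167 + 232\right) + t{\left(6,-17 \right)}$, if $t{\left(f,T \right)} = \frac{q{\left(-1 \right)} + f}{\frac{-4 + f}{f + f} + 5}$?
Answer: $\frac{2045}{31} \approx 65.968$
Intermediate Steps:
$t{\left(f,T \right)} = \frac{-1 + f}{5 + \frac{-4 + f}{2 f}}$ ($t{\left(f,T \right)} = \frac{-1 + f}{\frac{-4 + f}{f + f} + 5} = \frac{-1 + f}{\frac{-4 + f}{2 f} + 5} = \frac{-1 + f}{5 + \frac{-4 + f}{2 f}}$)
$\left(-167 + 232\right) + t{\left(6,-17 \right)} = \left(-167 + 232\right) + 2 \cdot 6 \frac{1}{-4 + 11 \cdot 6} \left(-1 + 6\right) = 65 + 2 \cdot 6 \frac{1}{-4 + 66} \cdot 5 = 65 + 2 \cdot 6 \cdot \frac{1}{62} \cdot 5 = 65 + \frac{30}{31} = \frac{2045}{31}$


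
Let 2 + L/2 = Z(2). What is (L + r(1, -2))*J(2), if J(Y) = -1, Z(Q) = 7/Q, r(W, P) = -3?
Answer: 0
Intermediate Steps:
L = 3 (L = -4 + 2*(7/2) = -4 + 7 = 3)
(L + r(1, -2))*J(2) = (3 - 3)*(-1) = 0*(-1) = 0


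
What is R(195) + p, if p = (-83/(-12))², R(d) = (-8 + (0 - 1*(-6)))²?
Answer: 7465/144 ≈ 51.840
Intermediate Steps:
R(d) = 4 (R(d) = (-8 + (0 + 6))² = (-8 + 6)² = (-2)² = 4)
p = 6889/144 (p = (-83*(-1/12))² = (83/12)² = 6889/144 ≈ 47.840)
R(195) + p = 4 + 6889/144 = 7465/144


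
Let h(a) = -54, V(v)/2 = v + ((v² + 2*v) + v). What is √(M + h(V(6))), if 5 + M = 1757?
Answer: √1698 ≈ 41.207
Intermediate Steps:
V(v) = 2*v² + 8*v (V(v) = 2*(v + ((v² + 2*v) + v)) = 2*(v + (v² + 3*v)) = 2*(v² + 4*v) = 2*v² + 8*v)
M = 1752 (M = -5 + 1757 = 1752)
√(M + h(V(6))) = √(1752 - 54) = √1698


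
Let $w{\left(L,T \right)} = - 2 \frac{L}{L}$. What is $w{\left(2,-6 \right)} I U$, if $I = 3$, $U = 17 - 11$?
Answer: $-36$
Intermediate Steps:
$U = 6$ ($U = 17 - 11 = 6$)
$w{\left(L,T \right)} = -2$ ($w{\left(L,T \right)} = \left(-2\right) 1 = -2$)
$w{\left(2,-6 \right)} I U = \left(-2\right) 3 \cdot 6 = \left(-6\right) 6 = -36$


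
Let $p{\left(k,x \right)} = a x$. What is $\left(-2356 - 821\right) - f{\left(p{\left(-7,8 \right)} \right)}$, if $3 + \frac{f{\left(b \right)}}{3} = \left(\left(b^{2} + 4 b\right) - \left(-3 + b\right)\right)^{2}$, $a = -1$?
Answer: $-8715$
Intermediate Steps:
$p{\left(k,x \right)} = - x$
$f{\left(b \right)} = -9 + 3 \left(3 + b^{2} + 3 b\right)^{2}$ ($f{\left(b \right)} = -9 + 3 \left(\left(b^{2} + 4 b\right) - \left(-3 + b\right)\right)^{2} = -9 + 3 \left(3 + b^{2} + 3 b\right)^{2}$)
$\left(-2356 - 821\right) - f{\left(p{\left(-7,8 \right)} \right)} = \left(-2356 - 821\right) - \left(-9 + 3 \left(3 + \left(\left(-1\right) 8\right)^{2} + 3 \left(\left(-1\right) 8\right)\right)^{2}\right) = -3177 - \left(-9 + 3 \left(3 + \left(-8\right)^{2} + 3 \left(-8\right)\right)^{2}\right) = -3177 - \left(-9 + 3 \left(3 + 64 - 24\right)^{2}\right) = -3177 - \left(-9 + 3 \cdot 43^{2}\right) = -3177 - \left(-9 + 3 \cdot 1849\right) = -3177 - \left(-9 + 5547\right) = -3177 - 5538 = -8715$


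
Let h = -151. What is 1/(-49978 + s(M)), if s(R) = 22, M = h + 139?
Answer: -1/49956 ≈ -2.0018e-5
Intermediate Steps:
M = -12 (M = -151 + 139 = -12)
1/(-49978 + s(M)) = 1/(-49978 + 22) = 1/(-49956) = -1/49956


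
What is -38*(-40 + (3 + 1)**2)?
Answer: 912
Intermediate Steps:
-38*(-40 + (3 + 1)**2) = -38*(-40 + 4**2) = -38*(-40 + 16) = -38*(-24) = 912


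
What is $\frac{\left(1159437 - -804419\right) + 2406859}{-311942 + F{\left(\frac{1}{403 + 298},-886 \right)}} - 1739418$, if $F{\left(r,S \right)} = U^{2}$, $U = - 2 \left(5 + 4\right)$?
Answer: $- \frac{542038329039}{311618} \approx -1.7394 \cdot 10^{6}$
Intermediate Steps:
$U = -18$ ($U = \left(-2\right) 9 = -18$)
$F{\left(r,S \right)} = 324$ ($F{\left(r,S \right)} = \left(-18\right)^{2} = 324$)
$\frac{\left(1159437 - -804419\right) + 2406859}{-311942 + F{\left(\frac{1}{403 + 298},-886 \right)}} - 1739418 = \frac{\left(1159437 - -804419\right) + 2406859}{-311942 + 324} - 1739418 = \frac{\left(1159437 + 804419\right) + 2406859}{-311618} - 1739418 = \left(1963856 + 2406859\right) \left(- \frac{1}{311618}\right) - 1739418 = 4370715 \left(- \frac{1}{311618}\right) - 1739418 = - \frac{4370715}{311618} - 1739418 = - \frac{542038329039}{311618}$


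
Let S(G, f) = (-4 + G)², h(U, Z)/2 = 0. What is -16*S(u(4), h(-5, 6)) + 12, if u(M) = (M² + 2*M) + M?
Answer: -9204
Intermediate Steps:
h(U, Z) = 0 (h(U, Z) = 2*0 = 0)
u(M) = M² + 3*M
-16*S(u(4), h(-5, 6)) + 12 = -16*(-4 + 4*(3 + 4))² + 12 = -16*(-4 + 4*7)² + 12 = -16*(-4 + 28)² + 12 = -16*24² + 12 = -16*576 + 12 = -9216 + 12 = -9204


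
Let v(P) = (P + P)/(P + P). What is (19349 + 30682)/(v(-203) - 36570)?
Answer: -50031/36569 ≈ -1.3681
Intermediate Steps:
v(P) = 1 (v(P) = (2*P)/((2*P)) = (2*P)*(1/(2*P)) = 1)
(19349 + 30682)/(v(-203) - 36570) = (19349 + 30682)/(1 - 36570) = 50031/(-36569) = 50031*(-1/36569) = -50031/36569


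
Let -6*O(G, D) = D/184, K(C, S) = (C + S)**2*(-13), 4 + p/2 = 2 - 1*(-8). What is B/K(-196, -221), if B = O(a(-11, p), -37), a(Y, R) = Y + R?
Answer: -37/2495654928 ≈ -1.4826e-8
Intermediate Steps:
p = 12 (p = -8 + 2*(2 - 1*(-8)) = -8 + 2*(2 + 8) = -8 + 2*10 = -8 + 20 = 12)
a(Y, R) = R + Y
K(C, S) = -13*(C + S)**2
O(G, D) = -D/1104 (O(G, D) = -D/(6*184) = -D/1104)
B = 37/1104 (B = -1/1104*(-37) = 37/1104 ≈ 0.033514)
B/K(-196, -221) = 37/(1104*((-13*(-196 - 221)**2))) = 37/(1104*((-13*(-417)**2))) = 37/(1104*((-13*173889))) = (37/1104)/(-2260557) = (37/1104)*(-1/2260557) = -37/2495654928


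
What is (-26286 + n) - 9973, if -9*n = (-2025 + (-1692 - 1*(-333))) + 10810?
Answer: -333757/9 ≈ -37084.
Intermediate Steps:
n = -7426/9 (n = -((-2025 + (-1692 - 1*(-333))) + 10810)/9 = -((-2025 + (-1692 + 333)) + 10810)/9 = -((-2025 - 1359) + 10810)/9 = -(-3384 + 10810)/9 = -⅑*7426 = -7426/9 ≈ -825.11)
(-26286 + n) - 9973 = (-26286 - 7426/9) - 9973 = -244000/9 - 9973 = -333757/9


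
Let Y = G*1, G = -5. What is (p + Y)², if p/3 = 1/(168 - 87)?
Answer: 17956/729 ≈ 24.631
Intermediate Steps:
Y = -5 (Y = -5*1 = -5)
p = 1/27 (p = 3/(168 - 87) = 3/81 = 3*(1/81) = 1/27 ≈ 0.037037)
(p + Y)² = (1/27 - 5)² = (-134/27)² = 17956/729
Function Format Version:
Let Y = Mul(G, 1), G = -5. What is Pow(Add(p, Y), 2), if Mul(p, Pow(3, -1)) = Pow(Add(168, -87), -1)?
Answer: Rational(17956, 729) ≈ 24.631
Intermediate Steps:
Y = -5 (Y = Mul(-5, 1) = -5)
p = Rational(1, 27) (p = Mul(3, Pow(Add(168, -87), -1)) = Mul(3, Pow(81, -1)) = Mul(3, Rational(1, 81)) = Rational(1, 27) ≈ 0.037037)
Pow(Add(p, Y), 2) = Pow(Add(Rational(1, 27), -5), 2) = Pow(Rational(-134, 27), 2) = Rational(17956, 729)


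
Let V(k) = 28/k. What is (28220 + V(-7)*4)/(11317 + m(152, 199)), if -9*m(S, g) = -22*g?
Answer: 253836/106231 ≈ 2.3895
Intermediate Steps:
m(S, g) = 22*g/9 (m(S, g) = -(-22)*g/9 = 22*g/9)
(28220 + V(-7)*4)/(11317 + m(152, 199)) = (28220 + (28/(-7))*4)/(11317 + (22/9)*199) = (28220 + (28*(-⅐))*4)/(11317 + 4378/9) = (28220 - 4*4)/(106231/9) = (28220 - 16)*(9/106231) = 28204*(9/106231) = 253836/106231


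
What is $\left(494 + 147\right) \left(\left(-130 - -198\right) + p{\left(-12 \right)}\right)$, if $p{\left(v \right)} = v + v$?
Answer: $28204$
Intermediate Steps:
$p{\left(v \right)} = 2 v$
$\left(494 + 147\right) \left(\left(-130 - -198\right) + p{\left(-12 \right)}\right) = \left(494 + 147\right) \left(\left(-130 - -198\right) + 2 \left(-12\right)\right) = 641 \left(\left(-130 + 198\right) - 24\right) = 641 \left(68 - 24\right) = 641 \cdot 44 = 28204$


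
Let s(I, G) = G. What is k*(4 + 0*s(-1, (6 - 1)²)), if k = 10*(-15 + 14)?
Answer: -40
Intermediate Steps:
k = -10 (k = 10*(-1) = -10)
k*(4 + 0*s(-1, (6 - 1)²)) = -10*(4 + 0*(6 - 1)²) = -10*(4 + 0*5²) = -10*(4 + 0*25) = -10*(4 + 0) = -10*4 = -40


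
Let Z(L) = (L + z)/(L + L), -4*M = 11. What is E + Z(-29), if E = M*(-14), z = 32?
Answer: 1115/29 ≈ 38.448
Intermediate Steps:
M = -11/4 (M = -1/4*11 = -11/4 ≈ -2.7500)
Z(L) = (32 + L)/(2*L) (Z(L) = (L + 32)/(L + L) = (32 + L)/((2*L)) = (32 + L)*(1/(2*L)) = (32 + L)/(2*L))
E = 77/2 (E = -11/4*(-14) = 77/2 ≈ 38.500)
E + Z(-29) = 77/2 + (1/2)*(32 - 29)/(-29) = 77/2 + (1/2)*(-1/29)*3 = 77/2 - 3/58 = 1115/29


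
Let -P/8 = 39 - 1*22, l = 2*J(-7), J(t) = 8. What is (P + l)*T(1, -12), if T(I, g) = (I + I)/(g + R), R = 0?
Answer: 20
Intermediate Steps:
T(I, g) = 2*I/g (T(I, g) = (I + I)/(g + 0) = (2*I)/g = 2*I/g)
l = 16 (l = 2*8 = 16)
P = -136 (P = -8*(39 - 1*22) = -8*(39 - 22) = -8*17 = -136)
(P + l)*T(1, -12) = (-136 + 16)*(2*1/(-12)) = -240*(-1)/12 = -120*(-1/6) = 20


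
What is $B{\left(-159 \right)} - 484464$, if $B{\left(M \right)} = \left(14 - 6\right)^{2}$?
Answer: $-484400$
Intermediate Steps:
$B{\left(M \right)} = 64$ ($B{\left(M \right)} = 8^{2} = 64$)
$B{\left(-159 \right)} - 484464 = 64 - 484464 = -484400$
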